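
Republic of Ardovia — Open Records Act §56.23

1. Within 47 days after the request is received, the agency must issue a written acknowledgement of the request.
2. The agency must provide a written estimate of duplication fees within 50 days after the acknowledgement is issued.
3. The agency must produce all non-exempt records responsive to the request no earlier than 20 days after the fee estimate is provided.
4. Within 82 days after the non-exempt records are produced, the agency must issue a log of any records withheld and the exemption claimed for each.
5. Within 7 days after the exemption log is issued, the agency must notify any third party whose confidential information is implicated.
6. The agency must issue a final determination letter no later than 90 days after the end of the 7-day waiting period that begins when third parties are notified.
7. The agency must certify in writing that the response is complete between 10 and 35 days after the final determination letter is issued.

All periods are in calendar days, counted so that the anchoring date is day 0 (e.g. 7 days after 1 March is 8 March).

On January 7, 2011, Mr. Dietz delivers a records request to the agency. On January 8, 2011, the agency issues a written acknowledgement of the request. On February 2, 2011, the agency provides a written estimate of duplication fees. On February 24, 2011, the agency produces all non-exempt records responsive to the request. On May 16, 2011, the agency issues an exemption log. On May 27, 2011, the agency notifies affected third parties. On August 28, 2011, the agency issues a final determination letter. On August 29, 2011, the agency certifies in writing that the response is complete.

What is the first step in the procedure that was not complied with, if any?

(1) due by January 7, 2011 + 47 days = February 23, 2011; done January 8, 2011 — timely.
(2) due by January 8, 2011 + 50 days = February 27, 2011; done February 2, 2011 — timely.
(3) permitted from February 2, 2011 + 20 days = February 22, 2011 onward; done February 24, 2011, after the minimum wait.
(4) due by February 24, 2011 + 82 days = May 17, 2011; May 16, 2011 is within that limit.
(5) due by May 16, 2011 + 7 days = May 23, 2011; not done until May 27, 2011, 4 days after the deadline.

Step 5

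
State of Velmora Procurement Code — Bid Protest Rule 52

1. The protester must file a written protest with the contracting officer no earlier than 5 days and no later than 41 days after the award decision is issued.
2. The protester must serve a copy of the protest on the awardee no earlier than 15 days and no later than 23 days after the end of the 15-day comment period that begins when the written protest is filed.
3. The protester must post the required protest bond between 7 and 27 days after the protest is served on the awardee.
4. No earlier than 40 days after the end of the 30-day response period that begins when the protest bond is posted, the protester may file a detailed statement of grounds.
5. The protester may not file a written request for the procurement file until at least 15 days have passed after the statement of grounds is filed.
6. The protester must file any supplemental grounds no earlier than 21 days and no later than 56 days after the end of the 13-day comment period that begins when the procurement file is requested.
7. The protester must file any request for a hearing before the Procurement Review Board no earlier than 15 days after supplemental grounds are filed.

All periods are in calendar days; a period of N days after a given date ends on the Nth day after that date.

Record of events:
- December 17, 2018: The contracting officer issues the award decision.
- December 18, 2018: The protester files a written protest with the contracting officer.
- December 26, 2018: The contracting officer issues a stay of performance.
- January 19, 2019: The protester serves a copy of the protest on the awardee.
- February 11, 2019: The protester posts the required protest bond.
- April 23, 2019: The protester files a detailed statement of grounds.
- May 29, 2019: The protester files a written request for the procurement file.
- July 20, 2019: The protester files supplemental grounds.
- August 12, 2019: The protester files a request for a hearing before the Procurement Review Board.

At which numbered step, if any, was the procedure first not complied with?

(1) the permitted window runs from December 17, 2018 + 5 = December 22, 2018 to December 17, 2018 + 41 = January 27, 2019; December 18, 2018 is 4 days too early.
That is the first point of non-compliance.

Step 1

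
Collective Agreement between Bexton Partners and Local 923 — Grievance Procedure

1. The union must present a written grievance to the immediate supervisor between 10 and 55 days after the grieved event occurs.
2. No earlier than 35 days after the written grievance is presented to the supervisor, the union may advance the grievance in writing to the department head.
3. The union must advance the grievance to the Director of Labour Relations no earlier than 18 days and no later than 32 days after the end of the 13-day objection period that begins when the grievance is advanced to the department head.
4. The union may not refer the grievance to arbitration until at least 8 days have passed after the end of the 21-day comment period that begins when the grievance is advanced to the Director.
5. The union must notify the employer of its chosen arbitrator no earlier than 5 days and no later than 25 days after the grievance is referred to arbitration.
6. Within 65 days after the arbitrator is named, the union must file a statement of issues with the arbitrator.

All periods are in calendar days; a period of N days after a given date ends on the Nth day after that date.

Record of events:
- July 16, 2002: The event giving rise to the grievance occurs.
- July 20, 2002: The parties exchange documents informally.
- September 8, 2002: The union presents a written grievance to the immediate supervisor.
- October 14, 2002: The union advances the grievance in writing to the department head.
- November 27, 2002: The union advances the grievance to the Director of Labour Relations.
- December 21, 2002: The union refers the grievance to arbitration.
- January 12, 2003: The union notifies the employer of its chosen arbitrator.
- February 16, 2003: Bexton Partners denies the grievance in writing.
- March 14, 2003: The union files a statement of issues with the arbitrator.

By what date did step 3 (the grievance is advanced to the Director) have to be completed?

The grievance is advanced to the department head on October 14, 2002; the 13-day objection period therefore ends October 27, 2002, and step 3 runs from that date. The window is 18–32 days after October 27, 2002; it closes on November 28, 2002.

November 28, 2002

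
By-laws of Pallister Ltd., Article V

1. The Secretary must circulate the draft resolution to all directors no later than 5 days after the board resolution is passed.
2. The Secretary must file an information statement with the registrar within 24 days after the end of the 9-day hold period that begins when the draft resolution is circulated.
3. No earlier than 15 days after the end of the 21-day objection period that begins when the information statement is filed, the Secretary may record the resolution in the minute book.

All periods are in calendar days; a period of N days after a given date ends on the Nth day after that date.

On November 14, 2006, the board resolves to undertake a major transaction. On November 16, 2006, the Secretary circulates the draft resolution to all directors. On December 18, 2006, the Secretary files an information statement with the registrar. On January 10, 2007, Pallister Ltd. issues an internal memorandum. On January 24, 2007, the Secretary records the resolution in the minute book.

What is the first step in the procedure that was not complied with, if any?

Step 1 — counting 5 days from November 14, 2006 (when the board resolution is passed) gives a deadline of November 19, 2006; November 16, 2006 is within that limit.
Step 2 — counting 24 days from November 25, 2006 (end of the 9-day hold period, which began when the draft resolution is circulated on November 16, 2006) gives a deadline of December 19, 2006; December 18, 2006 is within that limit.
Step 3 — must wait 15 days from January 8, 2007 (end of the 21-day objection period, which began when the information statement is filed on December 18, 2006), so not before January 23, 2007; January 24, 2007 is on or after that date.

None — every step was satisfied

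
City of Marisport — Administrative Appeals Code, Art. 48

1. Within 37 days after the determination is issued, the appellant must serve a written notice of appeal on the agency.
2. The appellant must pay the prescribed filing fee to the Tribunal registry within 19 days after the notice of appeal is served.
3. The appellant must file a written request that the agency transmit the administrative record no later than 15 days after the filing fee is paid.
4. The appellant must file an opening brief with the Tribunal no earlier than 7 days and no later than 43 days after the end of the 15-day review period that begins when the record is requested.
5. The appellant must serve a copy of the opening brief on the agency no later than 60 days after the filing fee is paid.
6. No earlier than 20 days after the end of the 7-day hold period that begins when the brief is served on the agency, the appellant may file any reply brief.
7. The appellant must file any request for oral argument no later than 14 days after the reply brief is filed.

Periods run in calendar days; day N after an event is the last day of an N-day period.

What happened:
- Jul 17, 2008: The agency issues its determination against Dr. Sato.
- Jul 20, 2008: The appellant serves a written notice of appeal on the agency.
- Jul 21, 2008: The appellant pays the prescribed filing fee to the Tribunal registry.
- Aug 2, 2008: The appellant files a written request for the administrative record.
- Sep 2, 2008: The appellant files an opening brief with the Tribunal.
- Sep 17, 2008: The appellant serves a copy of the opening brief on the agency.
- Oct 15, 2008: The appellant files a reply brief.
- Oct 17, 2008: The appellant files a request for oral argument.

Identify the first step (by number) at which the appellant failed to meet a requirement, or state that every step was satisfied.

Step 1: 37 days after Jul 17, 2008 (when the determination is issued) is Aug 23, 2008; completed Jul 20, 2008, before the deadline.
Step 2: 19 days after Jul 20, 2008 (when the notice of appeal is served) is Aug 8, 2008; done Jul 21, 2008 — timely.
Step 3: 15 days after Jul 21, 2008 (when the filing fee is paid) is Aug 5, 2008; done Aug 2, 2008 — timely.
Step 4: the window is 7–43 days after Aug 17, 2008 (end of the 15-day review period, which began when the record is requested on Aug 2, 2008), so Aug 24, 2008 through Sep 29, 2008; Sep 2, 2008 falls inside that range.
Step 5: 60 days after Jul 21, 2008 (when the filing fee is paid) is Sep 19, 2008; done Sep 17, 2008 — timely.
Step 6: the earliest permitted date is 20 days after Sep 24, 2008 (end of the 7-day hold period, which began when the brief is served on the agency on Sep 17, 2008), i.e. Oct 14, 2008; Oct 15, 2008 is on or after that date.
Step 7: 14 days after Oct 15, 2008 (when the reply brief is filed) is Oct 29, 2008; done Oct 17, 2008 — timely.

None — every step was satisfied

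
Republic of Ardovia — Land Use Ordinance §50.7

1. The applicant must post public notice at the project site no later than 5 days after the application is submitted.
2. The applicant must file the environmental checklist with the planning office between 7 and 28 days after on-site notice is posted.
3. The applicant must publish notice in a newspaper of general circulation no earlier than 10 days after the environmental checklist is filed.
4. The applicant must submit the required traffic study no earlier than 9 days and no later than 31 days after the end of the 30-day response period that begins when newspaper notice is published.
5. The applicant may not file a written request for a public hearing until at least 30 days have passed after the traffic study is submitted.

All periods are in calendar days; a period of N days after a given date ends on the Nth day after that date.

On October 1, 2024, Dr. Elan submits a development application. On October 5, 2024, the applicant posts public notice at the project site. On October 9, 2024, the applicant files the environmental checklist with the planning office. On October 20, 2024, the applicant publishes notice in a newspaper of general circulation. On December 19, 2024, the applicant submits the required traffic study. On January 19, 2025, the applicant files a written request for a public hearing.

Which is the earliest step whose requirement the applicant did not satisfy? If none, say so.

Step 2

(1) due by October 1, 2024 + 5 days = October 6, 2024; completed October 5, 2024, before the deadline.
(2) the permitted window runs from October 5, 2024 + 7 = October 12, 2024 to October 5, 2024 + 28 = November 2, 2024; done October 9, 2024 — 3 days before the window opened.
The procedure was therefore not followed at step 2.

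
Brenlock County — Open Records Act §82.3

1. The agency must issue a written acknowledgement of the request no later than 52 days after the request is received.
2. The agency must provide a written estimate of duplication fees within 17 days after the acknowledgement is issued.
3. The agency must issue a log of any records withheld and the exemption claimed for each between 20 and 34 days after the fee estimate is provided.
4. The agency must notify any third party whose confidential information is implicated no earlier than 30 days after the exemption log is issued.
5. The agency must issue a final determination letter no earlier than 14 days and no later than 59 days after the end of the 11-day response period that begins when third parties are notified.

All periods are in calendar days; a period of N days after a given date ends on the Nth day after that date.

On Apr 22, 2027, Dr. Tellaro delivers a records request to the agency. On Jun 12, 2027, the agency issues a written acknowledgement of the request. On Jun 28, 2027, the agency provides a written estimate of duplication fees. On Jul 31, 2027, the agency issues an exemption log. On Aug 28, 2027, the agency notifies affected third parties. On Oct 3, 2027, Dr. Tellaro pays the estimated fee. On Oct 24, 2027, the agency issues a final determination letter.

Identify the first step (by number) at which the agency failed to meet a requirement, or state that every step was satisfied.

(1) due by Apr 22, 2027 + 52 days = Jun 13, 2027; Jun 12, 2027 is within that limit.
(2) due by Jun 12, 2027 + 17 days = Jun 29, 2027; Jun 28, 2027 is within that limit.
(3) the permitted window runs from Jun 28, 2027 + 20 = Jul 18, 2027 to Jun 28, 2027 + 34 = Aug 1, 2027; Jul 31, 2027 falls inside that range.
(4) permitted from Jul 31, 2027 + 30 days = Aug 30, 2027 onward; Aug 28, 2027 is 2 days before the earliest permitted date.

Step 4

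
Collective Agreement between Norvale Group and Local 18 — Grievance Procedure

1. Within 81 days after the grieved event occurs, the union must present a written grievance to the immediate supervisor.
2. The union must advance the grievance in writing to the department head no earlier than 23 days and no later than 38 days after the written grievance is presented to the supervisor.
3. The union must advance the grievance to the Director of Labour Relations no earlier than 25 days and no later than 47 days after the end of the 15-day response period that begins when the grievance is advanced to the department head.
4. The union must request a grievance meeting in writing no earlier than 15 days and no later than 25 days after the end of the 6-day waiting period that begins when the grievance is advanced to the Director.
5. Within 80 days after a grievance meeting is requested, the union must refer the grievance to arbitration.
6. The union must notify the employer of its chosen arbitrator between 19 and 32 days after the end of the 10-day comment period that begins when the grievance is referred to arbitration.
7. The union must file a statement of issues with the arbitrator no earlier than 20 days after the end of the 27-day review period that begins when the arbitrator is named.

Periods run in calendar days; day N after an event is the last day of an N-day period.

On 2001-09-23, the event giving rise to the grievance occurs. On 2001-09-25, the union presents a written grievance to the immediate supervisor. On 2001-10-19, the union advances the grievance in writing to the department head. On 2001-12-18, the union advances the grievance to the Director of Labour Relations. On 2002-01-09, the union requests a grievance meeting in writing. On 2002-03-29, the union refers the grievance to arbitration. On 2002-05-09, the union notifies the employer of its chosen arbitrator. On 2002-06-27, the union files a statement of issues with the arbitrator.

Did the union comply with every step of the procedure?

Yes

Step 1: 81 days after 2001-09-23 (when the grieved event occurs) is 2001-12-13; completed 2001-09-25, before the deadline.
Step 2: the window is 23–38 days after 2001-09-25 (when the written grievance is presented to the supervisor), so 2001-10-18 through 2001-11-02; done 2001-10-19, which is between those dates.
Step 3: the window is 25–47 days after 2001-11-03 (end of the 15-day response period, which began when the grievance is advanced to the department head on 2001-10-19), so 2001-11-28 through 2001-12-20; done 2001-12-18 — within the window.
Step 4: the window is 15–25 days after 2001-12-24 (end of the 6-day waiting period, which began when the grievance is advanced to the Director on 2001-12-18), so 2002-01-08 through 2002-01-18; 2002-01-09 falls inside that range.
Step 5: 80 days after 2002-01-09 (when a grievance meeting is requested) is 2002-03-30; completed 2002-03-29, before the deadline.
Step 6: the window is 19–32 days after 2002-04-08 (end of the 10-day comment period, which began when the grievance is referred to arbitration on 2002-03-29), so 2002-04-27 through 2002-05-10; done 2002-05-09 — within the window.
Step 7: the earliest permitted date is 20 days after 2002-06-05 (end of the 27-day review period, which began when the arbitrator is named on 2002-05-09), i.e. 2002-06-25; done 2002-06-27, after the minimum wait.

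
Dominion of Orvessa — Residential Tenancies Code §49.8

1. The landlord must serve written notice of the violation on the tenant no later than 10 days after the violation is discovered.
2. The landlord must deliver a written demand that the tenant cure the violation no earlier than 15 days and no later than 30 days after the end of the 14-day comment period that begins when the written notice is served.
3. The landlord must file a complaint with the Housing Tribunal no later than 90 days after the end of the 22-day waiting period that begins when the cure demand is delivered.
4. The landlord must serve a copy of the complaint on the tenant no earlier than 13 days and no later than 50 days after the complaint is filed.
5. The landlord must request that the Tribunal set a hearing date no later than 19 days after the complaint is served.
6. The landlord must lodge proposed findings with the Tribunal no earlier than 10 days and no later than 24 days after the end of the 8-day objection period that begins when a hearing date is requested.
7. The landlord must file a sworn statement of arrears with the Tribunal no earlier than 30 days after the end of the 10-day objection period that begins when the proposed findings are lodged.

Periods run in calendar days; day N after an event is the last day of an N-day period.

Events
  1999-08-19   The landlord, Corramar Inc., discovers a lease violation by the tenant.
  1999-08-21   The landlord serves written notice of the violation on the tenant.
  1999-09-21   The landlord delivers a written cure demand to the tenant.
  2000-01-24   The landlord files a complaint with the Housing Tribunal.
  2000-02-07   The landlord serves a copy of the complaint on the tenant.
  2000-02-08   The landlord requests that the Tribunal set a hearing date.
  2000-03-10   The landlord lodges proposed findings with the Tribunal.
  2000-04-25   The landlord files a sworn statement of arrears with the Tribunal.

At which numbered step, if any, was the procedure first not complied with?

(1) due by 1999-08-19 + 10 days = 1999-08-29; done 1999-08-21 — timely.
(2) the permitted window runs from 1999-09-04 + 15 = 1999-09-19 to 1999-09-04 + 30 = 1999-10-04; done 1999-09-21, which is between those dates.
(3) due by 1999-10-13 + 90 days = 2000-01-11; done 2000-01-24 — 13 days late.
That is the first point of non-compliance.

Step 3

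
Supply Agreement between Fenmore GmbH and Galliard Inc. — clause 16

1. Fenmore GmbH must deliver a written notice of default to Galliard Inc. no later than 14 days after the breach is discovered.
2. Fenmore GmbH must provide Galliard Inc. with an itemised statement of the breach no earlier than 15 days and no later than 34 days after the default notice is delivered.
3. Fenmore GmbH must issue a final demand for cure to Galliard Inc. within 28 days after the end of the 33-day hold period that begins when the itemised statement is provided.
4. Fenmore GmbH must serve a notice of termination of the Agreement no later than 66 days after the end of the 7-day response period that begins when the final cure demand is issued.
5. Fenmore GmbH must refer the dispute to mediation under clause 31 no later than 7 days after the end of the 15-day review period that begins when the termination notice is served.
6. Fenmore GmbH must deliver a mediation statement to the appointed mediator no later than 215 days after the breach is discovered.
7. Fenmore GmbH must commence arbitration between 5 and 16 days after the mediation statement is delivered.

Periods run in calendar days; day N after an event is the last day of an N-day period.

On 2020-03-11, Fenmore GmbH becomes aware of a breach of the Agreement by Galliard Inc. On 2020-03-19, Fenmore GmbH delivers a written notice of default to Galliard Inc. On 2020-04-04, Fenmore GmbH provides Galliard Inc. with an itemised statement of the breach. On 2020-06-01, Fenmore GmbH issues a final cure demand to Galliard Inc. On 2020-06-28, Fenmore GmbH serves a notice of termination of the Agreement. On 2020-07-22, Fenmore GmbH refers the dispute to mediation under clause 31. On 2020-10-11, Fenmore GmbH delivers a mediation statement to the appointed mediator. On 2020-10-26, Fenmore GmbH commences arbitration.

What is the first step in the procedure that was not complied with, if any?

Step 1 — counting 14 days from 2020-03-11 (when the breach is discovered) gives a deadline of 2020-03-25; completed 2020-03-19, before the deadline.
Step 2 — 15 and 34 days from 2020-03-19 (when the default notice is delivered) are 2020-04-03 and 2020-04-22 respectively; 2020-04-04 falls inside that range.
Step 3 — counting 28 days from 2020-05-07 (end of the 33-day hold period, which began when the itemised statement is provided on 2020-04-04) gives a deadline of 2020-06-04; completed 2020-06-01, before the deadline.
Step 4 — counting 66 days from 2020-06-08 (end of the 7-day response period, which began when the final cure demand is issued on 2020-06-01) gives a deadline of 2020-08-13; done 2020-06-28 — timely.
Step 5 — counting 7 days from 2020-07-13 (end of the 15-day review period, which began when the termination notice is served on 2020-06-28) gives a deadline of 2020-07-20; 2020-07-22 misses that deadline by 2 days.

Step 5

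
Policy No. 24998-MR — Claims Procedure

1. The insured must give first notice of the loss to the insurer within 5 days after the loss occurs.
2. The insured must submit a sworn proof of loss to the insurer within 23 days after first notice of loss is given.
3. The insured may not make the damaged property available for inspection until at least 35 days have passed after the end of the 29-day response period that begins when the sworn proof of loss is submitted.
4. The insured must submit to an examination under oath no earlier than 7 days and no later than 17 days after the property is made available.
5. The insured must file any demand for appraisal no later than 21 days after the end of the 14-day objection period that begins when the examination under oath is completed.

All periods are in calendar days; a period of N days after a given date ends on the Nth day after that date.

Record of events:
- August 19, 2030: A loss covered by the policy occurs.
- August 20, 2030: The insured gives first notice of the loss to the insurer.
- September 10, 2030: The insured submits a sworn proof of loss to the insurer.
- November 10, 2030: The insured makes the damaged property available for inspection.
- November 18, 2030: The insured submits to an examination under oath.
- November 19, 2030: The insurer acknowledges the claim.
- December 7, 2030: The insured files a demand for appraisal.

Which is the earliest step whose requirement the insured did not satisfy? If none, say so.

Step 3

(1) due by August 19, 2030 + 5 days = August 24, 2030; August 20, 2030 is within that limit.
(2) due by August 20, 2030 + 23 days = September 12, 2030; done September 10, 2030 — timely.
(3) permitted from October 9, 2030 + 35 days = November 13, 2030 onward; done November 10, 2030 — 3 days too early.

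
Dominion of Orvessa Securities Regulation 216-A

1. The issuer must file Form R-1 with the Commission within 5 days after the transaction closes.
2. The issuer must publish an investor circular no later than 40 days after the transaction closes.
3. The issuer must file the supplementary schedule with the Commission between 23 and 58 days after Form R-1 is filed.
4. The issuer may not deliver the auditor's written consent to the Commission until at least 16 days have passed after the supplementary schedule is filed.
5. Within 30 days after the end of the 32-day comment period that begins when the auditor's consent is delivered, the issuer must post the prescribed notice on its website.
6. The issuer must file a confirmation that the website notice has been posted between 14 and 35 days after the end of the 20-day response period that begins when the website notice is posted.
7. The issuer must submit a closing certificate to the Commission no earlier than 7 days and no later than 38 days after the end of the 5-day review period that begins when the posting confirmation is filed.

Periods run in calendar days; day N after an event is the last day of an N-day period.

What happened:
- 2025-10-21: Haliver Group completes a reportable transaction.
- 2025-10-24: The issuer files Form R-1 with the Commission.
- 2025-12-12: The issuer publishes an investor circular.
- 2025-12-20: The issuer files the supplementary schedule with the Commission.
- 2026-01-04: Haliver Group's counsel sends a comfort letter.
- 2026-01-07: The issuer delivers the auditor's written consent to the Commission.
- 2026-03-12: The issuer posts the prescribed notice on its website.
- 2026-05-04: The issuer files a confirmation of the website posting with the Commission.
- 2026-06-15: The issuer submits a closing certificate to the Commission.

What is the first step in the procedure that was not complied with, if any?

Step 2

(1) due by 2025-10-21 + 5 days = 2025-10-26; completed 2025-10-24, before the deadline.
(2) due by 2025-10-21 + 40 days = 2025-11-30; done 2025-12-12 — 12 days late.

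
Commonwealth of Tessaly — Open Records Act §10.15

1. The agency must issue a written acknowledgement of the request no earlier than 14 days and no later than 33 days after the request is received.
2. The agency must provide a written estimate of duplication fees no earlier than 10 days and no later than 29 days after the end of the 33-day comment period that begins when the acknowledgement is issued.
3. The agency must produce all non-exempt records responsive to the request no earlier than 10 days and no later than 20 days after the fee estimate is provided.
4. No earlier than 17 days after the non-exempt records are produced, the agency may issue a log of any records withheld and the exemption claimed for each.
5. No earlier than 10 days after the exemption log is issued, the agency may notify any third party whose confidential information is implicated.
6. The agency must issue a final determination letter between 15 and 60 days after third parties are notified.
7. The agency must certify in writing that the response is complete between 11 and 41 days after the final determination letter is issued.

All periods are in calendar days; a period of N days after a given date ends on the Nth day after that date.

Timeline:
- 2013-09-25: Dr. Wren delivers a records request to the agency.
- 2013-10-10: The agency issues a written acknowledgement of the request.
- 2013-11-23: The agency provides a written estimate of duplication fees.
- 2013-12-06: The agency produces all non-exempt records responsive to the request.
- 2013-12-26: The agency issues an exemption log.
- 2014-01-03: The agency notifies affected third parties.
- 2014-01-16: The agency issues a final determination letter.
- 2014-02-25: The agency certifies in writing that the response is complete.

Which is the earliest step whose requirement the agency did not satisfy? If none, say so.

Step 5

Step 1 — 14 and 33 days from 2013-09-25 (when the request is received) are 2013-10-09 and 2013-10-28 respectively; done 2013-10-10 — within the window.
Step 2 — 10 and 29 days from 2013-11-12 (end of the 33-day comment period, which began when the acknowledgement is issued on 2013-10-10) are 2013-11-22 and 2013-12-11 respectively; done 2013-11-23 — within the window.
Step 3 — 10 and 20 days from 2013-11-23 (when the fee estimate is provided) are 2013-12-03 and 2013-12-13 respectively; done 2013-12-06 — within the window.
Step 4 — must wait 17 days from 2013-12-06 (when the non-exempt records are produced), so not before 2013-12-23; done 2013-12-26 — permitted.
Step 5 — must wait 10 days from 2013-12-26 (when the exemption log is issued), so not before 2014-01-05; acted on 2014-01-03, 2 days prematurely.
The analysis stops there.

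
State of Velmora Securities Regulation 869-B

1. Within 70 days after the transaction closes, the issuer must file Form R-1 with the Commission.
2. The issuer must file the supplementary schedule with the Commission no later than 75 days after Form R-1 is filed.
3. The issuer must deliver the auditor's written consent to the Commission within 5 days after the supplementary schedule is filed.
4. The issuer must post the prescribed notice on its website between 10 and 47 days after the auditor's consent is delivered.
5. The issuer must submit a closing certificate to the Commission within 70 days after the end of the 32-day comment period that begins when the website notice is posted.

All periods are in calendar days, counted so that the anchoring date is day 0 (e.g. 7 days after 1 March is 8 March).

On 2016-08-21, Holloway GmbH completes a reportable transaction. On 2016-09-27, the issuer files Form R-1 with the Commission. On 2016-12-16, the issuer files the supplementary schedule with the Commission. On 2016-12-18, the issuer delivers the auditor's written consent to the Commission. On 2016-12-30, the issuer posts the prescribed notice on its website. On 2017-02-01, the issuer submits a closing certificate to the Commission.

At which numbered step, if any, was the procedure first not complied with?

Step 2

(1) due by 2016-08-21 + 70 days = 2016-10-30; completed 2016-09-27, before the deadline.
(2) due by 2016-09-27 + 75 days = 2016-12-11; not done until 2016-12-16, 5 days after the deadline.
Later steps need not be reached.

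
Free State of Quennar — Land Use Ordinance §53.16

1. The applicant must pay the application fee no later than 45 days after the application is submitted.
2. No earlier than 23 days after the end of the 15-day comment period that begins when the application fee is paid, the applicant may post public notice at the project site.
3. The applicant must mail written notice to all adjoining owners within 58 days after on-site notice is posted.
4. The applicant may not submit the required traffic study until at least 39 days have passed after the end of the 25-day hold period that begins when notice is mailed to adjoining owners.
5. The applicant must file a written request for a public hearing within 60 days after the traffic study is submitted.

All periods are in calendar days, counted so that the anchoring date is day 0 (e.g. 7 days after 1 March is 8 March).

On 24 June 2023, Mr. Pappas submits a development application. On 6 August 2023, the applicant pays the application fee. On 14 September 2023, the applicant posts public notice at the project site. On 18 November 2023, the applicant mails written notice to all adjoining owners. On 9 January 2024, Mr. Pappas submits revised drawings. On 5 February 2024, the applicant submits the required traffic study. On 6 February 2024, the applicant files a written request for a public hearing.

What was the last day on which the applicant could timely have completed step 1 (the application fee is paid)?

8 August 2023

Step 1 runs from 24 June 2023, when the application is submitted. 45 days after 24 June 2023 is 8 August 2023.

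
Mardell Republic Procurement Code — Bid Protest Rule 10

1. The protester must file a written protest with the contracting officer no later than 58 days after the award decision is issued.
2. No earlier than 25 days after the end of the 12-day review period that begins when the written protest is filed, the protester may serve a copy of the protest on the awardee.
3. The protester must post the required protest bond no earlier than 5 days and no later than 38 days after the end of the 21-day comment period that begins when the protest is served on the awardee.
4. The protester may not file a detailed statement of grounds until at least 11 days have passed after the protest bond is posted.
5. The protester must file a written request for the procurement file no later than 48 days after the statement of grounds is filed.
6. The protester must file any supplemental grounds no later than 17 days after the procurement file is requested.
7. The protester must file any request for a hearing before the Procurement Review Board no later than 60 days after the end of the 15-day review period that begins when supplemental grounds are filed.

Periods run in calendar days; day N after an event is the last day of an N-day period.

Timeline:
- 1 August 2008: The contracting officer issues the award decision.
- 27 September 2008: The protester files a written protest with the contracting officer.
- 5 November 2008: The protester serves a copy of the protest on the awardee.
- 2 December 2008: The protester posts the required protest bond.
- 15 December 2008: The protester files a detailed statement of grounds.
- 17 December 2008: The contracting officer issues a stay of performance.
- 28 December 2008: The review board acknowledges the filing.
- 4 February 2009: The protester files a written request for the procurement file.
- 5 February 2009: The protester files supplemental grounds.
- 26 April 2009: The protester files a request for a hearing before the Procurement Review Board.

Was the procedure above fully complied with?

Step 1: 58 days after 1 August 2008 (when the award decision is issued) is 28 September 2008; 27 September 2008 is within that limit.
Step 2: the earliest permitted date is 25 days after 9 October 2008 (end of the 12-day review period, which began when the written protest is filed on 27 September 2008), i.e. 3 November 2008; done 5 November 2008 — permitted.
Step 3: the window is 5–38 days after 26 November 2008 (end of the 21-day comment period, which began when the protest is served on the awardee on 5 November 2008), so 1 December 2008 through 3 January 2009; 2 December 2008 falls inside that range.
Step 4: the earliest permitted date is 11 days after 2 December 2008 (when the protest bond is posted), i.e. 13 December 2008; done 15 December 2008 — permitted.
Step 5: 48 days after 15 December 2008 (when the statement of grounds is filed) is 1 February 2009; not done until 4 February 2009, 3 days after the deadline.

No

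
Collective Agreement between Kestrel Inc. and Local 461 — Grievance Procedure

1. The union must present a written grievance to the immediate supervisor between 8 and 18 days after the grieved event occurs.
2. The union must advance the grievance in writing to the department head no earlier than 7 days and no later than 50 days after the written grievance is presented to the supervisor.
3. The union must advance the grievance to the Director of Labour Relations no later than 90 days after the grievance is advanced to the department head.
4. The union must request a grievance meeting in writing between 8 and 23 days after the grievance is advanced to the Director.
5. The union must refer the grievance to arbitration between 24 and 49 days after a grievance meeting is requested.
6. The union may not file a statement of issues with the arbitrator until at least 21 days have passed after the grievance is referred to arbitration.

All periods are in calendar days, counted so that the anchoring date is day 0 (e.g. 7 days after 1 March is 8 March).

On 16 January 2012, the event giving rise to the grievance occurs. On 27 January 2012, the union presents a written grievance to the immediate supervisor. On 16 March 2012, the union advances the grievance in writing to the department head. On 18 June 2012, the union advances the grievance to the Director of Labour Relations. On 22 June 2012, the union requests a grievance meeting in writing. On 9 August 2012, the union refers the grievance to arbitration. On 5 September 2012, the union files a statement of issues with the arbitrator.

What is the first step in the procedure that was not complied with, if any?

Step 1: the window is 8–18 days after 16 January 2012 (when the grieved event occurs), so 24 January 2012 through 3 February 2012; done 27 January 2012, which is between those dates.
Step 2: the window is 7–50 days after 27 January 2012 (when the written grievance is presented to the supervisor), so 3 February 2012 through 17 March 2012; 16 March 2012 falls inside that range.
Step 3: 90 days after 16 March 2012 (when the grievance is advanced to the department head) is 14 June 2012; not done until 18 June 2012, 4 days after the deadline.

Step 3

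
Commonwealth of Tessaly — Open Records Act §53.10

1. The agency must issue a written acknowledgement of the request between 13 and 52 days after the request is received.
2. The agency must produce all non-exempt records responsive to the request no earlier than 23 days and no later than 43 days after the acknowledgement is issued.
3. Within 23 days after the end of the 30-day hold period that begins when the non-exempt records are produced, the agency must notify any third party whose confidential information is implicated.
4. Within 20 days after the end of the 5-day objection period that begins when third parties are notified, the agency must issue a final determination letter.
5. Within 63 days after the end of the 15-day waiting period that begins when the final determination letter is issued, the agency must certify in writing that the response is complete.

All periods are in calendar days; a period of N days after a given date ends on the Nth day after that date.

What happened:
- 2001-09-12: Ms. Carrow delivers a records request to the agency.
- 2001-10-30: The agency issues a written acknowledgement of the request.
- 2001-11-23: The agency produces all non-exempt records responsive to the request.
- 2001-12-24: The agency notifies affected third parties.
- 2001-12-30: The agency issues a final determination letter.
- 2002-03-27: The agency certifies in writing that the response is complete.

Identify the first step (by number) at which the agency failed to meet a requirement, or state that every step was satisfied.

Step 5

Step 1 — 13 and 52 days from 2001-09-12 (when the request is received) are 2001-09-25 and 2001-11-03 respectively; done 2001-10-30 — within the window.
Step 2 — 23 and 43 days from 2001-10-30 (when the acknowledgement is issued) are 2001-11-22 and 2001-12-12 respectively; 2001-11-23 falls inside that range.
Step 3 — counting 23 days from 2001-12-23 (end of the 30-day hold period, which began when the non-exempt records are produced on 2001-11-23) gives a deadline of 2002-01-15; done 2001-12-24 — timely.
Step 4 — counting 20 days from 2001-12-29 (end of the 5-day objection period, which began when third parties are notified on 2001-12-24) gives a deadline of 2002-01-18; completed 2001-12-30, before the deadline.
Step 5 — counting 63 days from 2002-01-14 (end of the 15-day waiting period, which began when the final determination letter is issued on 2001-12-30) gives a deadline of 2002-03-18; not done until 2002-03-27, 9 days after the deadline.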